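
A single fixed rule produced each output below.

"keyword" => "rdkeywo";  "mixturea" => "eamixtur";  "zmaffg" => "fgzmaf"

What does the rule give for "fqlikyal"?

alfqliky

Each output is the input with this applied: move the last 2 characters to the front (rotate right by 2).
On "fqlikyal" that produces "alfqliky".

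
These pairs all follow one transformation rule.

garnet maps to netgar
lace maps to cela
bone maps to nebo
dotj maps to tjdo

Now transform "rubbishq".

The rule is to swap the front and back halves of the string.
"rubbishq" → "ishqrubb".

ishqrubb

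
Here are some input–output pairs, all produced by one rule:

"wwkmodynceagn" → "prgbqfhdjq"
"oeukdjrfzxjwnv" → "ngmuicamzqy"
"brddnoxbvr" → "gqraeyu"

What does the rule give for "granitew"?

qlwhz

The transformation: delete the first 3 characters, then shift every letter 3 places forward in the alphabet (wrapping around).
Working it through for "granitew": intermediate "nitew", final "qlwhz".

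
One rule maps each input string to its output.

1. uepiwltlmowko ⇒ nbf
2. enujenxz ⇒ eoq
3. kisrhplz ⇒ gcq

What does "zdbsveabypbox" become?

sfo

Looking at the pairs, the operation is to shift every letter 9 places backward in the alphabet (wrapping around), then keep only the last 3 characters.
On "zdbsveabypbox": the first step gives "qusjmvrspgsfo", and the second then gives "sfo".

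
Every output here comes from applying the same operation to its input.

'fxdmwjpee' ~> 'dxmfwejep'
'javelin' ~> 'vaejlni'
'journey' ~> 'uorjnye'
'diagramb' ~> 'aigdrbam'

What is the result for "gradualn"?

The transformation: move the first 2 characters to the end (rotate left by 2), then take characters alternately from the front and the back (1st, last, 2nd, 2nd-last, ...).
Applying both steps to "gradualn": "adualngr", then "ardgunal".

ardgunal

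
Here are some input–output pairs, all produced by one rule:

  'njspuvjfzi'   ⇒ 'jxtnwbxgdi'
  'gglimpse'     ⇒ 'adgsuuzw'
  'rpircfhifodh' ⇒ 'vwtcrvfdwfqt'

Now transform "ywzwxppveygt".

djsmuhmknkld

Looking at the pairs, the operation is to shift every letter 12 places backward in the alphabet (wrapping around), then swap the front and back halves of the string.
"ywzwxppveygt" → "mknklddjsmuh" → "djsmuhmknkld".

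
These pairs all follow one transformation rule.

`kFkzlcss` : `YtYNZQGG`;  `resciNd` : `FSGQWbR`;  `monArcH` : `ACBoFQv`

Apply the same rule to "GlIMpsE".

uZwaDGs

What's happening: shift every letter 12 places backward in the alphabet (wrapping around), then flip the case of every letter.
For "GlIMpsE", step one produces "UzWAdgS"; step two turns that into "uZwaDGs".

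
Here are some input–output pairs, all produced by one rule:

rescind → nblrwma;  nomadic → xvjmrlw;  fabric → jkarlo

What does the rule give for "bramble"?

ajvkunk

The transformation: shift every letter 9 places forward in the alphabet (wrapping around), then move the first character to the end.
Starting from "bramble": after the first operation, "kajvkun"; after the second, "ajvkunk".
(Check on "nomadic": → "wxvjmrl" → "xvjmrlw" ✓)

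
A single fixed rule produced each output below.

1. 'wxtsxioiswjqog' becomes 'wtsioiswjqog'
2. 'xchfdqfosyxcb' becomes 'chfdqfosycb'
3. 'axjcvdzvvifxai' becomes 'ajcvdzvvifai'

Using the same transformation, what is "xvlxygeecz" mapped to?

Rule — remove every "x".
"xvlxygeecz" → "vlygeecz".

vlygeecz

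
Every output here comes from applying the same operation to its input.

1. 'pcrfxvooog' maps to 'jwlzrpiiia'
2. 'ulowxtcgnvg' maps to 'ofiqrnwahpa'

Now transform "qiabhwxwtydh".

kcuvbqrqnsxb

What's happening: shift every letter 6 places backward in the alphabet (wrapping around).
Applying that to "qiabhwxwtydh" gives "kcuvbqrqnsxb".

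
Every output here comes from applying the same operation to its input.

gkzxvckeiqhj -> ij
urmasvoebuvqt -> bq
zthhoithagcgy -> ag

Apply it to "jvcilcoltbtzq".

tz

Looking at the pairs, the operation is to keep one character in every 3, starting at position 3 (positions 3rd, 6th, 9th, ...), then delete the first 2 characters.
Starting from "jvcilcoltbtzq": after the first operation, "cctz"; after the second, "tz".
(Check on "urmasvoebuvqt": → "mvbq" → "bq" ✓)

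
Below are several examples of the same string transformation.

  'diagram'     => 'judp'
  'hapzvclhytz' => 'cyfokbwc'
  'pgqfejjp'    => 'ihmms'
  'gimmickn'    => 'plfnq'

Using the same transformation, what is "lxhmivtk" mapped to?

The pattern: delete the first 3 characters, then shift every letter 3 places forward in the alphabet (wrapping around).
For "lxhmivtk", step one produces "mivtk"; step two turns that into "plywn".
(Check on "pgqfejjp": → "fejjp" → "ihmms" ✓)

plywn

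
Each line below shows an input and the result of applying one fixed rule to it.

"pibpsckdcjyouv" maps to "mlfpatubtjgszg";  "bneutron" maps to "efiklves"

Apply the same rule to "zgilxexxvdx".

What's happening: reverse the string, then shift every letter 9 places backward in the alphabet (wrapping around).
Working it through for "zgilxexxvdx": intermediate "xdvxxexligz", final "oumoovoczxq".

oumoovoczxq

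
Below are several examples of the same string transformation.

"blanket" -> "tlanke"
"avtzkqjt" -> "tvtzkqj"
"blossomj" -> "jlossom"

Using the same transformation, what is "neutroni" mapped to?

Each output is the input with this applied: delete the first character, then move the last character to the front.
Starting from "neutroni": after the first operation, "eutroni"; after the second, "ieutron".

ieutron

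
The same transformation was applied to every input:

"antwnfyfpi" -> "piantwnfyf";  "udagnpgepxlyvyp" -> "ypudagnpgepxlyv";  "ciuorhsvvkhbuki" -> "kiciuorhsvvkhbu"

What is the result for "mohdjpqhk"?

hkmohdjpq

What's happening: move the last 2 characters to the front (rotate right by 2).
Applying that to "mohdjpqhk" gives "hkmohdjpq".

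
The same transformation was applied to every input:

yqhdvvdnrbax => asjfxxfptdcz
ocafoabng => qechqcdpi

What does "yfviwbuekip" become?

ahxkydwgmkr

What's happening: shift every letter 2 places forward in the alphabet (wrapping around).
For "yfviwbuekip" the result is "ahxkydwgmkr".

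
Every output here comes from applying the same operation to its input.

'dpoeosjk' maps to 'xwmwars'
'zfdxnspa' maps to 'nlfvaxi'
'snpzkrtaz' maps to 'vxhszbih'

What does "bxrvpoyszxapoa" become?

Rule — delete the first character, then shift every letter 8 places forward in the alphabet (wrapping around).
Starting from "bxrvpoyszxapoa": after the first operation, "xrvpoyszxapoa"; after the second, "fzdxwgahfixwi".

fzdxwgahfixwi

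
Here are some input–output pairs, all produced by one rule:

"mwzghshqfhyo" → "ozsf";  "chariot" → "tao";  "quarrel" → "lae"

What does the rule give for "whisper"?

rie

The transformation: move the last character to the front, then keep one character in every 3, starting at position 1 (positions 1st, 4th, 7th, ...).
For "whisper", step one produces "rwhispe"; step two turns that into "rie".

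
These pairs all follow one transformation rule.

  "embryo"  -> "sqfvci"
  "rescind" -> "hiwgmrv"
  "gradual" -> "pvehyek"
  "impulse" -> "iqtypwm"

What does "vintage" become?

imrxekz

Rule — swap the first and last characters, then shift every letter 4 places forward in the alphabet (wrapping around).
For "vintage", step one produces "eintagv"; step two turns that into "imrxekz".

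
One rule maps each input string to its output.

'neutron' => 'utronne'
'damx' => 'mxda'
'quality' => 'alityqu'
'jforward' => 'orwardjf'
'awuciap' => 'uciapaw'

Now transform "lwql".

Looking at the pairs, the operation is to move the first 2 characters to the end (rotate left by 2).
So "lwql" becomes "qllw".

qllw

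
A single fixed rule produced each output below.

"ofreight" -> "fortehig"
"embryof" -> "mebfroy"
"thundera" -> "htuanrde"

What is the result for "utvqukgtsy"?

tuvyqsutkg

The transformation: move the first character to the end, then take characters alternately from the front and the back (1st, last, 2nd, 2nd-last, ...).
On "utvqukgtsy" that produces "tuvyqsutkg".
(Check on "ofreight": → "freighto" → "fortehig" ✓)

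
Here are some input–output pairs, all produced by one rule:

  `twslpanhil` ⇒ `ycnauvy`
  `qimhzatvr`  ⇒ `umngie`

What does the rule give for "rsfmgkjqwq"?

Each output is the input with this applied: delete the first 3 characters, then shift every letter 13 places forward in the alphabet (wrapping around) — i.e. ROT13.
On "rsfmgkjqwq": the first step gives "mgkjqwq", and the second then gives "ztxwdjd".

ztxwdjd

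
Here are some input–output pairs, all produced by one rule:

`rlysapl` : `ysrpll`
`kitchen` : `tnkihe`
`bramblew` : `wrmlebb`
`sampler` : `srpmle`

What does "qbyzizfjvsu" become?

Each output is the input with this applied: sort the characters into reverse alphabetical order, then delete the last character.
"qbyzizfjvsu" → "zzyvusqjifb" → "zzyvusqjif".
(Check on "sampler": → "srpmlea" → "srpmle" ✓)

zzyvusqjif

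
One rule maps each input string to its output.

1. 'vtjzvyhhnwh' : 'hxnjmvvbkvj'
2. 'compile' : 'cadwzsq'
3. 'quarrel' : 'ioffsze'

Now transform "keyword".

smkcfry

The transformation: move the first character to the end, then shift every letter 12 places backward in the alphabet (wrapping around).
Working it through for "keyword": intermediate "eywordk", final "smkcfry".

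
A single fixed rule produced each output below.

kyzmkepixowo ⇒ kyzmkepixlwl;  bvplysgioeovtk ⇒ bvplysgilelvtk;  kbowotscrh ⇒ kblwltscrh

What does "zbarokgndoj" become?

What's happening: replace every "o" with "l".
Applying that to "zbarokgndoj" gives "zbarlkgndlj".

zbarlkgndlj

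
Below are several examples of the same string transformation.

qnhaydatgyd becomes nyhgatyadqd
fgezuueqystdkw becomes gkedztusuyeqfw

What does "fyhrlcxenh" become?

Each output is the input with this applied: take characters alternately from the front and the back (1st, last, 2nd, 2nd-last, ...), then move the first 2 characters to the end (rotate left by 2).
Working it through for "fyhrlcxenh": intermediate "fhynherxlc", final "ynherxlcfh".

ynherxlcfh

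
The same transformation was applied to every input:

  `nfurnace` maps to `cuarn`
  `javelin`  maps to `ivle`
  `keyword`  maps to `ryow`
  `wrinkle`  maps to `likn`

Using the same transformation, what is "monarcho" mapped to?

The transformation: take characters alternately from the front and the back (1st, last, 2nd, 2nd-last, ...), then delete the first 3 characters.
Applying both steps to "monarcho": "moohncar", then "hncar".
(Check on "keyword": → "kderyow" → "ryow" ✓)

hncar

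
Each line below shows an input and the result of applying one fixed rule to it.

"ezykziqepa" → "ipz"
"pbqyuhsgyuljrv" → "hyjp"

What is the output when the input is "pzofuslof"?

sfo

In each case the input is transformed by: move the first 3 characters to the end (rotate left by 3), then keep one character in every 3, starting at position 3 (positions 3rd, 6th, 9th, ...).
Starting from "pzofuslof": after the first operation, "fuslofpzo"; after the second, "sfo".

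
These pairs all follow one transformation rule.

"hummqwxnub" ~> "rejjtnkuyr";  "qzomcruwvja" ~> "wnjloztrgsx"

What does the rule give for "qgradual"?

The rule is to shift every letter 3 places backward in the alphabet (wrapping around), then swap each adjacent pair of characters (1↔2, 3↔4, ...).
"qgradual" → "ndoxarxi" → "dnxoraix".

dnxoraix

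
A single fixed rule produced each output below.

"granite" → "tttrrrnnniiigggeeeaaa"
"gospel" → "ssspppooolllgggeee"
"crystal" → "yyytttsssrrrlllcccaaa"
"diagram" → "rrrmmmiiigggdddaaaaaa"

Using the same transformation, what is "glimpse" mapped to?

ssspppmmmllliiigggeee

The rule is to sort the characters into reverse alphabetical order, then repeat every character 3 times.
Applying both steps to "glimpse": "spmlige", then "ssspppmmmllliiigggeee".
(Check on "crystal": → "ytsrlca" → "yyytttsssrrrlllcccaaa" ✓)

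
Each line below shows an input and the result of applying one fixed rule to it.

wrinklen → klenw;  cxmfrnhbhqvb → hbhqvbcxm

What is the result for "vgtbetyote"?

tyotevg

Rule — swap the front and back halves of the string, then delete the last 3 characters.
Working it through for "vgtbetyote": intermediate "tyotevgtbe", final "tyotevg".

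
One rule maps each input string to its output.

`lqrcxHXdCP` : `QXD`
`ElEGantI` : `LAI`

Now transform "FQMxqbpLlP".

Each output is the input with this applied: keep one character in every 3, starting at position 2 (positions 2nd, 5th, 8th, ...), then convert every letter to uppercase.
On "FQMxqbpLlP" that produces "QQL".

QQL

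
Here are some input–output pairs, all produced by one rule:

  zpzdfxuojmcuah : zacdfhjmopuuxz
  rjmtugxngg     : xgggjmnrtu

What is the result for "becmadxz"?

zabcdemx

Looking at the pairs, the operation is to sort the characters into alphabetical order, then move the last character to the front.
Working it through for "becmadxz": intermediate "abcdemxz", final "zabcdemx".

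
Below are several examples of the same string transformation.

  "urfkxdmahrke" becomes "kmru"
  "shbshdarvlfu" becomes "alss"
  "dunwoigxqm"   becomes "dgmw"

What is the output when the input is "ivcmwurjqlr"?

What's happening: keep one character in every 3, starting at position 1 (positions 1st, 4th, 7th, ...), then sort the characters into alphabetical order.
Applying both steps to "ivcmwurjqlr": "imrl", then "ilmr".
(Check on "urfkxdmahrke": → "ukmr" → "kmru" ✓)

ilmr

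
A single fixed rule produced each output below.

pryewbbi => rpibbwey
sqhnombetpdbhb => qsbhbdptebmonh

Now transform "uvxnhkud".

vudukhnx

The rule is to reverse the string, then move the last 2 characters to the front (rotate right by 2).
Working it through for "uvxnhkud": intermediate "dukhnxvu", final "vudukhnx".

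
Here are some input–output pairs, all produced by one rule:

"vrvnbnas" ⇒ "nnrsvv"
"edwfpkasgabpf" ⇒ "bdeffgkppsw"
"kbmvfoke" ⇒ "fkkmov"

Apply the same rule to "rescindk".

eiknrs

In each case the input is transformed by: sort the characters into alphabetical order, then delete the first 2 characters.
Applying both steps to "rescindk": "cdeiknrs", then "eiknrs".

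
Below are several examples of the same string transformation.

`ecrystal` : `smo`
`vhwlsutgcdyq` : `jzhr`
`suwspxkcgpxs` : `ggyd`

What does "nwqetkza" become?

bsn

Rule — shift every letter 12 places backward in the alphabet (wrapping around), then keep one character in every 3, starting at position 1 (positions 1st, 4th, 7th, ...).
For "nwqetkza", step one produces "bkeshyno"; step two turns that into "bsn".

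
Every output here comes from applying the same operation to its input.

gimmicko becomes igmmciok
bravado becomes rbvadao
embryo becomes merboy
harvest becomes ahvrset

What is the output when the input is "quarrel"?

The pattern: swap each adjacent pair of characters (1↔2, 3↔4, ...).
Doing the same to "quarrel": "uqraerl".

uqraerl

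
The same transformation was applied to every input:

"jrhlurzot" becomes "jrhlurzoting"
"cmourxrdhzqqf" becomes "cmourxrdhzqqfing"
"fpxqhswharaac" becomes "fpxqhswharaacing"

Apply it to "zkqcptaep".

zkqcptaeping

What's happening: append "ing".
So "zkqcptaep" becomes "zkqcptaeping".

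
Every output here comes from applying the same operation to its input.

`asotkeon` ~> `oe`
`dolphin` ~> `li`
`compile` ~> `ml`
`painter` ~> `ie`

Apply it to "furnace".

What's happening: keep one character in every 3, starting at position 3 (positions 3rd, 6th, 9th, ...).
So "furnace" becomes "rc".

rc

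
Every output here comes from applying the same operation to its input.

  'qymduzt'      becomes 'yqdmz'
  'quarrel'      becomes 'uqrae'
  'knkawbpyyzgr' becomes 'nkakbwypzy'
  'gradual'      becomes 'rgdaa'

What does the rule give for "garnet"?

The transformation: swap each adjacent pair of characters (1↔2, 3↔4, ...), then delete the last 2 characters.
Starting from "garnet": after the first operation, "agnrte"; after the second, "agnr".

agnr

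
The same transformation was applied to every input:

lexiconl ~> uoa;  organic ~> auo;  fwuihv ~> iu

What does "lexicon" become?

The pattern: shift every letter 12 places forward in the alphabet (wrapping around), then keep only the vowels.
"lexicon" → "xqjuoaz" → "uoa".
(Check on "organic": → "adsmzuo" → "auo" ✓)

uoa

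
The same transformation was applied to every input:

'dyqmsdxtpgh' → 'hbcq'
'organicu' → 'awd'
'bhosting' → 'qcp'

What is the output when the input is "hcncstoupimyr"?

What's happening: shift every letter 9 places forward in the alphabet (wrapping around), then keep one character in every 3, starting at position 2 (positions 2nd, 5th, 8th, ...).
On "hcncstoupimyr": the first step gives "qlwlbcxdyrvha", and the second then gives "lbdv".
(Check on "organicu": → "xapjwrld" → "awd" ✓)

lbdv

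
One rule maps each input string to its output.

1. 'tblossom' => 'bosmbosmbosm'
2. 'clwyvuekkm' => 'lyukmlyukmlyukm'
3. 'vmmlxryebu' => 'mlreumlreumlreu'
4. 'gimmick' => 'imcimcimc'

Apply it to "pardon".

The rule is to keep every other character starting from the second (positions 2nd, 4th, 6th, ...), then write the whole string 3 times in a row.
On "pardon": the first step gives "adn", and the second then gives "adnadnadn".

adnadnadn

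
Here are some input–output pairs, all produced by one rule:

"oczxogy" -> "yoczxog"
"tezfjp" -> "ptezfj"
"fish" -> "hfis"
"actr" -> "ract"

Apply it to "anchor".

rancho

The transformation: move the last character to the front.
For "anchor" the result is "rancho".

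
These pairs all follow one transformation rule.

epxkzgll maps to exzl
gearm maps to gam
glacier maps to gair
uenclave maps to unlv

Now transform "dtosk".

The transformation: keep every other character starting from the first (positions 1st, 3rd, 5th, ...).
Doing the same to "dtosk": "dok".

dok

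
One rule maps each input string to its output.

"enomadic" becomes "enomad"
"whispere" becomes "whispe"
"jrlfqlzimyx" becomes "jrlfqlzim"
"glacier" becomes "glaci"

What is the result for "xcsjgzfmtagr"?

The pattern: delete the last 2 characters.
For "xcsjgzfmtagr" the result is "xcsjgzfmta".

xcsjgzfmta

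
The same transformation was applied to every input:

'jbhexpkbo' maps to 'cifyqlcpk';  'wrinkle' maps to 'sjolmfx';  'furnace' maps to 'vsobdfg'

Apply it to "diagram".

jbhsbne

Looking at the pairs, the operation is to shift every letter 1 place forward in the alphabet (wrapping around), then move the first character to the end.
Working it through for "diagram": intermediate "ejbhsbn", final "jbhsbne".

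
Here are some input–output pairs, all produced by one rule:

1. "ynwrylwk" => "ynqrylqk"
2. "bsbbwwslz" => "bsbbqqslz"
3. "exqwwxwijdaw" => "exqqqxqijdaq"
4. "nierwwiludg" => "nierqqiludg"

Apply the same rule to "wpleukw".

What's happening: replace every "w" with "q".
For "wpleukw" the result is "qpleukq".

qpleukq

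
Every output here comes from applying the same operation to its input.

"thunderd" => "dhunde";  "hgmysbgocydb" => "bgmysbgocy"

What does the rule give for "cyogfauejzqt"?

In each case the input is transformed by: swap the first and last characters, then delete the last 2 characters.
Starting from "cyogfauejzqt": after the first operation, "tyogfauejzqc"; after the second, "tyogfauejz".

tyogfauejz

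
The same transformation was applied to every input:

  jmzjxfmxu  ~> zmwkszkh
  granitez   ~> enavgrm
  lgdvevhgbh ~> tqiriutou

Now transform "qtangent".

What's happening: shift every letter 13 places forward in the alphabet (wrapping around) — i.e. ROT13, then delete the first character.
So "qtangent" becomes "gnatrag".

gnatrag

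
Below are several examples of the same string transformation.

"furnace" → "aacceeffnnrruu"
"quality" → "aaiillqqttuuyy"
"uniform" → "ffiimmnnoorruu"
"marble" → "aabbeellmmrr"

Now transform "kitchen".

cceehhiikknntt

What's happening: sort the characters into alphabetical order, then double every character.
Working it through for "kitchen": intermediate "cehiknt", final "cceehhiikknntt".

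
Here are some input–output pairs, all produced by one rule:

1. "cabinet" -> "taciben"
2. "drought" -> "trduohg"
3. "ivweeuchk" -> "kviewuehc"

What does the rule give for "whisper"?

rhwsiep

Rule — swap each adjacent pair of characters (1↔2, 3↔4, ...), then move the last character to the front.
Working it through for "whisper": intermediate "hwsiepr", final "rhwsiep".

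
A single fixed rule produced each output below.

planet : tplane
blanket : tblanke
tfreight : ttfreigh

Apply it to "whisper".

Each output is the input with this applied: move the last character to the front.
Doing the same to "whisper": "rwhispe".

rwhispe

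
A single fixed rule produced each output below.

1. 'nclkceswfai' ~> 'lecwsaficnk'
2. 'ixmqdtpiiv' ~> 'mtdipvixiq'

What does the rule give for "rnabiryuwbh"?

Looking at the pairs, the operation is to swap each adjacent pair of characters (1↔2, 3↔4, ...), then move the first 3 characters to the end (rotate left by 3).
On "rnabiryuwbh": the first step gives "nrbariuybwh", and the second then gives "ariuybwhnrb".

ariuybwhnrb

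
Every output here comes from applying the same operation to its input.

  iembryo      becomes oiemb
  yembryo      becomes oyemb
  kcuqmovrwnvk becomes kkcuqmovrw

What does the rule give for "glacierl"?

lglaci

Looking at the pairs, the operation is to move the last 3 characters to the front (rotate right by 3), then delete the first 2 characters.
Starting from "glacierl": after the first operation, "erlglaci"; after the second, "lglaci".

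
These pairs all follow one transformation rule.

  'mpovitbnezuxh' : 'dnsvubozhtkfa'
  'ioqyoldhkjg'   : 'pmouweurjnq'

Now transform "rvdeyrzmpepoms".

syxbjkexfsvkvu

The transformation: move the last 2 characters to the front (rotate right by 2), then shift every letter 6 places forward in the alphabet (wrapping around).
For "rvdeyrzmpepoms", step one produces "msrvdeyrzmpepo"; step two turns that into "syxbjkexfsvkvu".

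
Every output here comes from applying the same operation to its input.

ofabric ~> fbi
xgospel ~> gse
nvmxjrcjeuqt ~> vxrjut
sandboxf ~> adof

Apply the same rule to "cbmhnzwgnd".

The pattern: keep every other character starting from the second (positions 2nd, 4th, 6th, ...).
On "cbmhnzwgnd" that produces "bhzgd".

bhzgd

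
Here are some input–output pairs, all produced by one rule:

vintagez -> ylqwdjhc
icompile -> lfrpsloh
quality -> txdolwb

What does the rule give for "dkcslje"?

Each output is the input with this applied: shift every letter 3 places forward in the alphabet (wrapping around).
So "dkcslje" becomes "gnfvomh".

gnfvomh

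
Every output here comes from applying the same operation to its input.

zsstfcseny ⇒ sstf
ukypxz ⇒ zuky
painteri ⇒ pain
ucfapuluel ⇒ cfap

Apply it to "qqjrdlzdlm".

qjrd

In each case the input is transformed by: swap the front and back halves of the string, then keep only the last 4 characters.
Applying that to "qqjrdlzdlm" gives "qjrd".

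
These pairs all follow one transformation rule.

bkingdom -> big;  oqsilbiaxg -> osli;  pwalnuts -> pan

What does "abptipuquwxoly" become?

The transformation: keep every other character starting from the first (positions 1st, 3rd, 5th, ...), then delete the last character.
For "abptipuquwxoly" the result is "apiuux".
(Check on "oqsilbiaxg": → "oslix" → "osli" ✓)

apiuux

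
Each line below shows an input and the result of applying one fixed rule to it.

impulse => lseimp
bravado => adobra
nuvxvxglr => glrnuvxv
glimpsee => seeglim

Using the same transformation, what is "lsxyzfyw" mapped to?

fywlsxy

The transformation: move the last 3 characters to the front (rotate right by 3), then delete the last character.
Applying both steps to "lsxyzfyw": "fywlsxyz", then "fywlsxy".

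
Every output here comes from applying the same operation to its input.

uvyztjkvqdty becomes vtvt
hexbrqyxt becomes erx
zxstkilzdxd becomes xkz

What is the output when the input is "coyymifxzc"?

The transformation: delete the last character, then keep one character in every 3, starting at position 2 (positions 2nd, 5th, 8th, ...).
Applying both steps to "coyymifxzc": "coyymifxz", then "omx".

omx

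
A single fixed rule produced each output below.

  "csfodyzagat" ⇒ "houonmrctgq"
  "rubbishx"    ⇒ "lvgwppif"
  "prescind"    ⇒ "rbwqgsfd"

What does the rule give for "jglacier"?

fswqozux

Each output is the input with this applied: shift every letter 12 places backward in the alphabet (wrapping around), then reverse the string.
"jglacier" → "fswqozux".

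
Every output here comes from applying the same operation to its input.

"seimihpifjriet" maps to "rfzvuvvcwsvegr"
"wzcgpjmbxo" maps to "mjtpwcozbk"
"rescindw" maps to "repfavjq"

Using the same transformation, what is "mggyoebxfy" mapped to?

The pattern: shift every letter 13 places forward in the alphabet (wrapping around) — i.e. ROT13, then swap each adjacent pair of characters (1↔2, 3↔4, ...).
Starting from "mggyoebxfy": after the first operation, "zttlbroksl"; after the second, "tzltrbkols".

tzltrbkols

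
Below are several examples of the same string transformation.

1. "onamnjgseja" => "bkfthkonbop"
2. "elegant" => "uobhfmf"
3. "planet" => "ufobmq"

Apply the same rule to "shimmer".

Rule — shift every letter 1 place forward in the alphabet (wrapping around), then reverse the string.
Starting from "shimmer": after the first operation, "tijnnfs"; after the second, "sfnnjit".

sfnnjit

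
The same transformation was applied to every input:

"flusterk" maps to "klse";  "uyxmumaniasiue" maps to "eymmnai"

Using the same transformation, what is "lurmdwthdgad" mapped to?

dumwhg

What's happening: move the last character to the front, then keep every other character starting from the first (positions 1st, 3rd, 5th, ...).
Doing the same to "lurmdwthdgad": "dumwhg".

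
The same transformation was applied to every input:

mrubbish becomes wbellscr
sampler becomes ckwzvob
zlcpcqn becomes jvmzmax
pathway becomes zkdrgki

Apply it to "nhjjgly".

Each output is the input with this applied: shift every letter 10 places forward in the alphabet (wrapping around).
For "nhjjgly" the result is "xrttqvi".

xrttqvi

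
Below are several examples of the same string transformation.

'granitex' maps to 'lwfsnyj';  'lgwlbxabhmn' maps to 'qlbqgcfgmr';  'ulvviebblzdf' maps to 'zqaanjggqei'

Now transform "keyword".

pjdbtw

Each output is the input with this applied: delete the last character, then shift every letter 5 places forward in the alphabet (wrapping around).
Working it through for "keyword": intermediate "keywor", final "pjdbtw".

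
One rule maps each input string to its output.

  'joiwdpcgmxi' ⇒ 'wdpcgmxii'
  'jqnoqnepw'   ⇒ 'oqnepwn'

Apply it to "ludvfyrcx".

What's happening: delete the first 2 characters, then move the first character to the end.
So "ludvfyrcx" becomes "vfyrcxd".

vfyrcxd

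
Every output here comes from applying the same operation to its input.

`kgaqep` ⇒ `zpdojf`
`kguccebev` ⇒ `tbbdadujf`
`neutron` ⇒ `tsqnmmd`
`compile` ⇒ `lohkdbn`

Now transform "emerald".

Rule — move the first 2 characters to the end (rotate left by 2), then shift every letter 1 place backward in the alphabet (wrapping around).
"emerald" → "eraldem" → "dqzkcdl".
(Check on "kguccebev": → "uccebevkg" → "tbbdadujf" ✓)

dqzkcdl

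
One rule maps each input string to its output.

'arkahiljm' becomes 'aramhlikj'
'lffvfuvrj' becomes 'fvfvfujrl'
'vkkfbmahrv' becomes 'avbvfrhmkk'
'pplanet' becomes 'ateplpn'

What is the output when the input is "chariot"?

atcrhoi

In each case the input is transformed by: sort the characters into alphabetical order, then take characters alternately from the front and the back (1st, last, 2nd, 2nd-last, ...).
For "chariot", step one produces "achiort"; step two turns that into "atcrhoi".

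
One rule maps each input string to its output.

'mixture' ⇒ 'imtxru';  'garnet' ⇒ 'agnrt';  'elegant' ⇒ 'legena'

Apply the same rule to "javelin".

The rule is to swap each adjacent pair of characters (1↔2, 3↔4, ...), then delete the last character.
On "javelin": the first step gives "ajeviln", and the second then gives "ajevil".

ajevil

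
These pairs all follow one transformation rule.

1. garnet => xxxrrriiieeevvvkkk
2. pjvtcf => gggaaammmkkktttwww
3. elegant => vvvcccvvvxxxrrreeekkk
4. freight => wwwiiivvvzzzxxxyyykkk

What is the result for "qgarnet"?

hhhxxxrrriiieeevvvkkk

The transformation: repeat every character 3 times, then shift every letter 9 places backward in the alphabet (wrapping around).
Applying both steps to "qgarnet": "qqqgggaaarrrnnneeettt", then "hhhxxxrrriiieeevvvkkk".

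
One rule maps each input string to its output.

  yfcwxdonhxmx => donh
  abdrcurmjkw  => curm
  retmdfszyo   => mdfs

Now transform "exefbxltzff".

bxlt

The pattern: delete the last 3 characters, then keep only the last 4 characters.
On "exefbxltzff": the first step gives "exefbxlt", and the second then gives "bxlt".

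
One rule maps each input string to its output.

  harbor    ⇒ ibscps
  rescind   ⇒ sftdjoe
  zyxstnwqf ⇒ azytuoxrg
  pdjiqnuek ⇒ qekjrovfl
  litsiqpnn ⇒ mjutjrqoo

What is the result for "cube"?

dvcf

Each output is the input with this applied: shift every letter 1 place forward in the alphabet (wrapping around).
On "cube" that produces "dvcf".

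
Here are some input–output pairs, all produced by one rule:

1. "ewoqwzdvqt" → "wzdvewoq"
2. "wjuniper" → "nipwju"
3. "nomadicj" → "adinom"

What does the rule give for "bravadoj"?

The pattern: delete the last 2 characters, then swap the front and back halves of the string.
"bravadoj" → "vadbra".
(Check on "wjuniper": → "wjunip" → "nipwju" ✓)

vadbra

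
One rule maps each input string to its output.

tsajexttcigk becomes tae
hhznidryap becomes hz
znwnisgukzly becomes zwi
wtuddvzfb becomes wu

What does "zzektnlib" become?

The rule is to keep every other character starting from the first (positions 1st, 3rd, 5th, ...), then delete the last 3 characters.
For "zzektnlib" the result is "ze".

ze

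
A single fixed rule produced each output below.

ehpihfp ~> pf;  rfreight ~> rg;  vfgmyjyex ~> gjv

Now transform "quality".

at

Looking at the pairs, the operation is to swap the first and last characters, then keep one character in every 3, starting at position 3 (positions 3rd, 6th, 9th, ...).
Working it through for "quality": intermediate "yualitq", final "at".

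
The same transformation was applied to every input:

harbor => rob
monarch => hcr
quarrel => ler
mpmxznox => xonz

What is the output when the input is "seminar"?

ran

What's happening: take characters alternately from the front and the back (1st, last, 2nd, 2nd-last, ...), then keep every other character starting from the second (positions 2nd, 4th, 6th, ...).
Applying both steps to "seminar": "sreamni", then "ran".
(Check on "mpmxznox": → "mxpomnxz" → "xonz" ✓)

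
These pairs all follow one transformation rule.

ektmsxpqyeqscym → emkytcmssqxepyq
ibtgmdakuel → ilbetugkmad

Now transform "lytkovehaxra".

The pattern: take characters alternately from the front and the back (1st, last, 2nd, 2nd-last, ...).
So "lytkovehaxra" becomes "layrtxkaohve".

layrtxkaohve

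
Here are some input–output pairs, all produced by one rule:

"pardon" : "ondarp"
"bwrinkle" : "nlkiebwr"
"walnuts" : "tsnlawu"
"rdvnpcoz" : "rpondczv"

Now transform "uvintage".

Rule — sort the characters into reverse alphabetical order, then move the first 2 characters to the end (rotate left by 2).
So "uvintage" becomes "tnigeavu".

tnigeavu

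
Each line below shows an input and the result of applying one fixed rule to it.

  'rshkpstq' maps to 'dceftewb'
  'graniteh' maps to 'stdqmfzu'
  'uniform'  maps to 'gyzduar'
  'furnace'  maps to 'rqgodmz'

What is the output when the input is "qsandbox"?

Rule — shift every letter 12 places forward in the alphabet (wrapping around), then take characters alternately from the front and the back (1st, last, 2nd, 2nd-last, ...).
Applying both steps to "qsandbox": "cemzpnaj", then "cjeamnzp".
(Check on "graniteh": → "sdmzufqt" → "stdqmfzu" ✓)

cjeamnzp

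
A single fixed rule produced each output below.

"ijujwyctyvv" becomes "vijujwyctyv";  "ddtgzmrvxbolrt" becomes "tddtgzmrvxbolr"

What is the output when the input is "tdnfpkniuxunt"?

The pattern: move the last character to the front.
Doing the same to "tdnfpkniuxunt": "ttdnfpkniuxun".

ttdnfpkniuxun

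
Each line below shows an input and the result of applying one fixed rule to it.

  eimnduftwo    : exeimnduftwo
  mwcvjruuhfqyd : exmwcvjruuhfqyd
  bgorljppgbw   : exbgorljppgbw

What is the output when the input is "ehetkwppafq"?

exehetkwppafq

In each case the input is transformed by: prepend "ex".
"ehetkwppafq" → "exehetkwppafq".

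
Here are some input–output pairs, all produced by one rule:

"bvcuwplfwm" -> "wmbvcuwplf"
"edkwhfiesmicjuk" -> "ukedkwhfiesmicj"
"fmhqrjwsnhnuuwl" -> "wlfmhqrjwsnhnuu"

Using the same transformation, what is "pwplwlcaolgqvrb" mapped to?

rbpwplwlcaolgqv

The transformation: move the last 2 characters to the front (rotate right by 2).
On "pwplwlcaolgqvrb" that produces "rbpwplwlcaolgqv".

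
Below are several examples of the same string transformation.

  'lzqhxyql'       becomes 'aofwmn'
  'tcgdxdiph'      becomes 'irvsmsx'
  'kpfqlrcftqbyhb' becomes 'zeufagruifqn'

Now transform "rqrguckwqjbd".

gfgvjrzlfy

Looking at the pairs, the operation is to delete the last 2 characters, then shift every letter 11 places backward in the alphabet (wrapping around).
For "rqrguckwqjbd", step one produces "rqrguckwqj"; step two turns that into "gfgvjrzlfy".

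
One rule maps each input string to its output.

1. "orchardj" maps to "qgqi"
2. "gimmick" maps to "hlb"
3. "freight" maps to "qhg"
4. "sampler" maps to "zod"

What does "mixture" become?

hsq

The rule is to shift every letter 1 place backward in the alphabet (wrapping around), then keep every other character starting from the second (positions 2nd, 4th, 6th, ...).
Starting from "mixture": after the first operation, "lhwstqd"; after the second, "hsq".
(Check on "freight": → "eqdhfgs" → "qhg" ✓)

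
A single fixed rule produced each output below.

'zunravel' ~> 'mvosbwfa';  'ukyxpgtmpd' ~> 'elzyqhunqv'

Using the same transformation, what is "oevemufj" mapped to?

The pattern: shift every letter 1 place forward in the alphabet (wrapping around), then swap the first and last characters.
Starting from "oevemufj": after the first operation, "pfwfnvgk"; after the second, "kfwfnvgp".

kfwfnvgp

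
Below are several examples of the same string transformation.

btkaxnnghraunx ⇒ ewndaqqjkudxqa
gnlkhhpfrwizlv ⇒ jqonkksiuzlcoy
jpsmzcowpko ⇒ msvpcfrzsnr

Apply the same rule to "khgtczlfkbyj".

In each case the input is transformed by: shift every letter 3 places forward in the alphabet (wrapping around).
So "khgtczlfkbyj" becomes "nkjwfcoinebm".

nkjwfcoinebm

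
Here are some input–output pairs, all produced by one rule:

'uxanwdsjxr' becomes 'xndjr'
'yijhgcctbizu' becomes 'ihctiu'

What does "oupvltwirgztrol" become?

The pattern: keep every other character starting from the second (positions 2nd, 4th, 6th, ...).
Applying that to "oupvltwirgztrol" gives "uvtigto".

uvtigto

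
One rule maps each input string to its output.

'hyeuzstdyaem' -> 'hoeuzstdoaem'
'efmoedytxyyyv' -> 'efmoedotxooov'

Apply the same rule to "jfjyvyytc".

What's happening: replace every "y" with "o".
"jfjyvyytc" → "jfjovootc".

jfjovootc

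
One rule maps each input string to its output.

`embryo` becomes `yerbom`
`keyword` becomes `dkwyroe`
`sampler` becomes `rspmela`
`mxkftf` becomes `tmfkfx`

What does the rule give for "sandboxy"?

The pattern: swap each adjacent pair of characters (1↔2, 3↔4, ...), then swap the first and last characters.
Working it through for "sandboxy": intermediate "asdnobyx", final "xsdnobya".

xsdnobya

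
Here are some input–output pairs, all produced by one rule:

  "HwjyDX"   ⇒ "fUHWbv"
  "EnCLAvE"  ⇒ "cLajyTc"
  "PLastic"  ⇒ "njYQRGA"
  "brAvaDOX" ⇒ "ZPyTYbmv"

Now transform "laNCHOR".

Rule — shift every letter 2 places backward in the alphabet (wrapping around), then flip the case of every letter.
For "laNCHOR", step one produces "jyLAFMP"; step two turns that into "JYlafmp".

JYlafmp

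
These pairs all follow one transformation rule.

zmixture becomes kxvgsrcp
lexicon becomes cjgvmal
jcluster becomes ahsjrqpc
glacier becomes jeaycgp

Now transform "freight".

In each case the input is transformed by: shift every letter 2 places backward in the alphabet (wrapping around), then swap each adjacent pair of characters (1↔2, 3↔4, ...).
Working it through for "freight": intermediate "dpcgefr", final "pdgcfer".

pdgcfer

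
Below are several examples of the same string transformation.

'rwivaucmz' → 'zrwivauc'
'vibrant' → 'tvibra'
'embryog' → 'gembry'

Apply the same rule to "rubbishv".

Each output is the input with this applied: move the last 2 characters to the front (rotate right by 2), then delete the first character.
Working it through for "rubbishv": intermediate "hvrubbis", final "vrubbis".
(Check on "embryog": → "ogembry" → "gembry" ✓)

vrubbis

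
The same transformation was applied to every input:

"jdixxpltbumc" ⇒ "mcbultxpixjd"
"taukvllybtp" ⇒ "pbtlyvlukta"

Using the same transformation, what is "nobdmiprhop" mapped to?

What's happening: swap each adjacent pair of characters (1↔2, 3↔4, ...), then reverse the string.
Starting from "nobdmiprhop": after the first operation, "ondbimrpohp"; after the second, "phoprmibdno".
(Check on "jdixxpltbumc": → "djxipxtlubcm" → "mcbultxpixjd" ✓)

phoprmibdno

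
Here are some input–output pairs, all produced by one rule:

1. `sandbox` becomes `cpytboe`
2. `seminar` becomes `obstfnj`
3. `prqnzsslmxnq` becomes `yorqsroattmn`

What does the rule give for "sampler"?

mfstbnq

In each case the input is transformed by: shift every letter 1 place forward in the alphabet (wrapping around), then move the last 3 characters to the front (rotate right by 3).
For "sampler" the result is "mfstbnq".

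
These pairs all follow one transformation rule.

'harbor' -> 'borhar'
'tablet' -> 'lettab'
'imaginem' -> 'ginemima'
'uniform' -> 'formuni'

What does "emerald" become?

The transformation: move the first 3 characters to the end (rotate left by 3).
So "emerald" becomes "raldeme".

raldeme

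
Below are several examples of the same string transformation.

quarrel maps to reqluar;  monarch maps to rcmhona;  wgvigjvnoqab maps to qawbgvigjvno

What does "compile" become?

ilceomp

The rule is to swap the first and last characters, then move the last 3 characters to the front (rotate right by 3).
For "compile", step one produces "eompilc"; step two turns that into "ilceomp".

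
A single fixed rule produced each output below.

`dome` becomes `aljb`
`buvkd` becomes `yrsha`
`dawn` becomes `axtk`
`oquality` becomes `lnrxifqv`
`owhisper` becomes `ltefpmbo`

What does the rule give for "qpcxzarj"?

In each case the input is transformed by: shift every letter 3 places backward in the alphabet (wrapping around).
For "qpcxzarj" the result is "nmzuwxog".

nmzuwxog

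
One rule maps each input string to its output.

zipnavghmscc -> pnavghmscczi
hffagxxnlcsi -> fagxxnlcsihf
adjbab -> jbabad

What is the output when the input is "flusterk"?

Looking at the pairs, the operation is to move the first 2 characters to the end (rotate left by 2).
Doing the same to "flusterk": "usterkfl".

usterkfl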